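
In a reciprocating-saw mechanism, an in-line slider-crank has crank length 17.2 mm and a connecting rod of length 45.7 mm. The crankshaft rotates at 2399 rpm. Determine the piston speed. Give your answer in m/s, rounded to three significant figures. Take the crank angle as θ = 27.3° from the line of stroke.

2.65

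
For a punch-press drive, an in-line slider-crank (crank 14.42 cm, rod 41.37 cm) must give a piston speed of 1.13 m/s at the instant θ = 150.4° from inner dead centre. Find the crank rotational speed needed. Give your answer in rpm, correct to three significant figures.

219

For an in-line slider-crank, |v_piston| = rω|sinθ|·[1 + r cosθ/√(L² − r² sin²θ)].
With r = 0.1442 m, L = 0.4137 m, θ = 150.4°: the bracketed kinematic factor |dx/dθ| = 0.049312 m.
ω = v/|dx/dθ| = 1.13/0.049312 = 22.915 rad/s.
N = 60ω/(2π) = 218.82 rpm.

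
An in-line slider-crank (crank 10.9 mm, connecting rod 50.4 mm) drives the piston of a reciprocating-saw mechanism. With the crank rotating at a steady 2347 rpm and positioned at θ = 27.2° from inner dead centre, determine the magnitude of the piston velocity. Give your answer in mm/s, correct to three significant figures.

1460

ω = 2π·2347/60 = 245.8 rad/s
For an in-line slider-crank, x = r cosθ + √(L² − r² sin²θ), so v = −rω sinθ·[1 + r cosθ/√(L² − r² sin²θ)].
With r = 0.0109 m, L = 0.0504 m, θ = 27.2°: √(L² − r² sin²θ) = 0.050153 m.
v = −0.0109·245.8·0.45710·[1 + 0.0109·0.88942/0.050153] = -1.4613 m/s.
|v| = 1.4613 m/s = 1461.3 mm/s.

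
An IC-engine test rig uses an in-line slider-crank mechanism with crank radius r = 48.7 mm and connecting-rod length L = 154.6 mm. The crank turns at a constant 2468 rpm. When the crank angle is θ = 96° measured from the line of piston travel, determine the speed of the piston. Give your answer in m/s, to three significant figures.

12.1

ω = 2π·2468/60 = 258.4 rad/s
For an in-line slider-crank, x = r cosθ + √(L² − r² sin²θ), so v = −rω sinθ·[1 + r cosθ/√(L² − r² sin²θ)].
With r = 0.0487 m, L = 0.1546 m, θ = 96°: √(L² − r² sin²θ) = 0.14682 m.
v = −0.0487·258.4·0.99452·[1 + 0.0487·-0.10453/0.14682] = -12.083 m/s.
|v| = 12.083 m/s.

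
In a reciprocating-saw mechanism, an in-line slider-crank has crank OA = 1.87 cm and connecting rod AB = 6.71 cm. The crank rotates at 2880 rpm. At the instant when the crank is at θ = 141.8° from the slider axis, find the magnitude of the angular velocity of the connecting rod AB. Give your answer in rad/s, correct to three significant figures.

67.1

ω = 301.6 rad/s (converted from 2880 rpm).
The rod makes angle φ with the slider axis where L sinφ = r sinθ; differentiating, L cosφ·φ̇ = r ω cosθ.
L cosφ = √(L² − r² sin²θ) = 0.066096 m.
|ω_rod| = r ω |cosθ| / √(L² − r² sin²θ) = 0.0187·301.6·0.78586/0.066096 = 67.055 rad/s.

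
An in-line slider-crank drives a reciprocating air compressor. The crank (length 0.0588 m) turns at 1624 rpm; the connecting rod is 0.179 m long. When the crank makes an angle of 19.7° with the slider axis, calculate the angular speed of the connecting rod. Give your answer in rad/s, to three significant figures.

ω = 170.1 rad/s (converted from 1624 rpm).
The rod makes angle φ with the slider axis where L sinφ = r sinθ; differentiating, L cosφ·φ̇ = r ω cosθ.
L cosφ = √(L² − r² sin²θ) = 0.1779 m.
|ω_rod| = r ω |cosθ| / √(L² − r² sin²θ) = 0.0588·170.1·0.94147/0.1779 = 52.921 rad/s.

52.9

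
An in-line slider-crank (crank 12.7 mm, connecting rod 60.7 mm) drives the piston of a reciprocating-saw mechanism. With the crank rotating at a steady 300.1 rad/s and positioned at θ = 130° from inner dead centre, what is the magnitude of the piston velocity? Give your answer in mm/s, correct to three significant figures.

2520

ω = 300.1 rad/s
For an in-line slider-crank, x = r cosθ + √(L² − r² sin²θ), so v = −rω sinθ·[1 + r cosθ/√(L² − r² sin²θ)].
With r = 0.0127 m, L = 0.0607 m, θ = 130°: √(L² − r² sin²θ) = 0.059915 m.
v = −0.0127·300.1·0.76604·[1 + 0.0127·-0.64279/0.059915] = -2.5218 m/s.
|v| = 2.5218 m/s = 2521.8 mm/s.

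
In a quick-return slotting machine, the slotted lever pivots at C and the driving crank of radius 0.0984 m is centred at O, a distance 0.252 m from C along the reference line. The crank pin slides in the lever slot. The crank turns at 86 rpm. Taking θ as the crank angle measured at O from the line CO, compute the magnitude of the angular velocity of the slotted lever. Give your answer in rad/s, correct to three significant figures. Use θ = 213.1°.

3.16

ω = 9.006 rad/s (from 86 rpm).
Crank pin A relative to C: A = (d + r cosθ, r sinθ); lever angle φ = atan2(r sinθ, d + r cosθ).
Differentiating tanφ: φ̇ = rω(d cosθ + r)/(d² + r² + 2dr cosθ).
d² + r² + 2dr cosθ = |CA|² = 0.0316411 m²;  d cosθ + r = -0.11271 m.
|ω_lever| = |0.0984·9.006·-0.11271| / 0.0316411 = 3.1566 rad/s.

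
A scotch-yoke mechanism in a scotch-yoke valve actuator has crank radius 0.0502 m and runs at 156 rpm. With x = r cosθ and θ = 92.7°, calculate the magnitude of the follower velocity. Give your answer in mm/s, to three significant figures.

ω = 16.34 rad/s (from 156 rpm).
x = r cosθ ⇒ ẋ = −rω sinθ.
|v| = rω|sinθ| = 0.0502·16.34·|sin 92.7°| = 0.81917 m/s = 819.17 mm/s.

819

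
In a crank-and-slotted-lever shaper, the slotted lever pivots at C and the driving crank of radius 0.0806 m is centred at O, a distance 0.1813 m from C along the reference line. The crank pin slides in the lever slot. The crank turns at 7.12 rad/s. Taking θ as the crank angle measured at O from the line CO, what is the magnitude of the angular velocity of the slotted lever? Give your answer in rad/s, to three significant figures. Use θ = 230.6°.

ω = 7.12 rad/s
Crank pin A relative to C: A = (d + r cosθ, r sinθ); lever angle φ = atan2(r sinθ, d + r cosθ).
Differentiating tanφ: φ̇ = rω(d cosθ + r)/(d² + r² + 2dr cosθ).
d² + r² + 2dr cosθ = |CA|² = 0.0208157 m²;  d cosθ + r = -0.034477 m.
|ω_lever| = |0.0806·7.12·-0.034477| / 0.0208157 = 0.95049 rad/s.

0.950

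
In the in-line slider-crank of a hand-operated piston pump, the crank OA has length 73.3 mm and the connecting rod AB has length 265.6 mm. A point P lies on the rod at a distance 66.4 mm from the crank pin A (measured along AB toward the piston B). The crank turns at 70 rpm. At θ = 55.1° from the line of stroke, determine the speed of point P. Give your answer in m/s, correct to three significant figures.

0.513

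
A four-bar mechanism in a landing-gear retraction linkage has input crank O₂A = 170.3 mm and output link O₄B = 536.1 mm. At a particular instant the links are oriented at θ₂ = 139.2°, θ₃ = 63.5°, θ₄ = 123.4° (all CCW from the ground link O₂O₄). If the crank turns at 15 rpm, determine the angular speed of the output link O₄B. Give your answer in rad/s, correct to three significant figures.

ω₂ = 1.571 rad/s (from 15 rpm).
Differentiating the loop-closure r₂e^{iθ₂}+r₃e^{iθ₃}=r₁+r₄e^{iθ₄} gives r₂ω₂e^{iθ₂}+r₃ω₃e^{iθ₃}=r₄ω₄e^{iθ₄}.
Eliminating the other unknown: ω₄ = r₂ω₂ sin(θ₂−θ₃) / [r₄ sin(θ₄−θ₃)].
Numerator sine = +0.96902; denominator sine = +0.86515.
Result = 0.1703·1.571·(+0.96902) / (0.5361·(+0.86515)) = +0.55889 rad/s; magnitude 0.55889 rad/s.

0.559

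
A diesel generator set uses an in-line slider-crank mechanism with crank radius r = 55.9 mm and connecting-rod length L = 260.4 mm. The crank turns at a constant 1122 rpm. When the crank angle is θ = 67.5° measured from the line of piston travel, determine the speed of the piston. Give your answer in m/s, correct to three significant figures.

6.58

ω = 2π·1122/60 = 117.5 rad/s
For an in-line slider-crank, x = r cosθ + √(L² − r² sin²θ), so v = −rω sinθ·[1 + r cosθ/√(L² − r² sin²θ)].
With r = 0.0559 m, L = 0.2604 m, θ = 67.5°: √(L² − r² sin²θ) = 0.25523 m.
v = −0.0559·117.5·0.92388·[1 + 0.0559·0.38268/0.25523] = -6.5766 m/s.
|v| = 6.5766 m/s.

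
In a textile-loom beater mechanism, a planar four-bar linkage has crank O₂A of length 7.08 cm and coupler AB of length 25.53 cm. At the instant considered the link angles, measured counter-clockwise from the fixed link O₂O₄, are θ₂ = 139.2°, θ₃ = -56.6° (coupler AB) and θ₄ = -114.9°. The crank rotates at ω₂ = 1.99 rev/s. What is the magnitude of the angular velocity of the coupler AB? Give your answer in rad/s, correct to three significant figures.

3.92

ω₂ = 12.5 rad/s (from 1.99 rev/s).
Differentiating the loop-closure r₂e^{iθ₂}+r₃e^{iθ₃}=r₁+r₄e^{iθ₄} gives r₂ω₂e^{iθ₂}+r₃ω₃e^{iθ₃}=r₄ω₄e^{iθ₄}.
Eliminating the other unknown: ω₃ = r₂ω₂ sin(θ₄−θ₂) / [r₃ sin(θ₃−θ₄)].
Numerator sine = +0.96174; denominator sine = +0.85081.
Result = 0.0708·12.5·(+0.96174) / (0.2553·(+0.85081)) = +3.9196 rad/s; magnitude 3.9196 rad/s.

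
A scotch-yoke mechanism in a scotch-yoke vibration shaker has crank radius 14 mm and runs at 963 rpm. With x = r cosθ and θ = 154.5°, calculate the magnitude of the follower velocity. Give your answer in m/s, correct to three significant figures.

ω = 100.8 rad/s (from 963 rpm).
x = r cosθ ⇒ ẋ = −rω sinθ.
|v| = rω|sinθ| = 0.014·100.8·|sin 154.5°| = 0.60781 m/s.

0.608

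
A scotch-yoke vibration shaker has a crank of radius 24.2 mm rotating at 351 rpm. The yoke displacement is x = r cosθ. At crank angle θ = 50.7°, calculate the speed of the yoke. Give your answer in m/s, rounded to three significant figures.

ω = 36.76 rad/s (from 351 rpm).
x = r cosθ ⇒ ẋ = −rω sinθ.
|v| = rω|sinθ| = 0.0242·36.76·|sin 50.7°| = 0.68834 m/s.

0.688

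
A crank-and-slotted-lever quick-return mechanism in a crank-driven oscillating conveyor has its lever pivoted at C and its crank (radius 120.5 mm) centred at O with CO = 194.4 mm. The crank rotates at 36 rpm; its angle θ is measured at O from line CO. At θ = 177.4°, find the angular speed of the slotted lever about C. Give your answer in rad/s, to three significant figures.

6.08

ω = 3.77 rad/s (from 36 rpm).
Crank pin A relative to C: A = (d + r cosθ, r sinθ); lever angle φ = atan2(r sinθ, d + r cosθ).
Differentiating tanφ: φ̇ = rω(d cosθ + r)/(d² + r² + 2dr cosθ).
d² + r² + 2dr cosθ = |CA|² = 0.00550944 m²;  d cosθ + r = -0.0737 m.
|ω_lever| = |0.1205·3.77·-0.0737| / 0.00550944 = 6.0768 rad/s.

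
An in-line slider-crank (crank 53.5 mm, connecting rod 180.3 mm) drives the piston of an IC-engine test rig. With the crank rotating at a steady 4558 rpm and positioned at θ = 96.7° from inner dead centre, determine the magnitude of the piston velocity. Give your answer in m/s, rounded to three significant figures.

ω = 2π·4558/60 = 477.3 rad/s
For an in-line slider-crank, x = r cosθ + √(L² − r² sin²θ), so v = −rω sinθ·[1 + r cosθ/√(L² − r² sin²θ)].
With r = 0.0535 m, L = 0.1803 m, θ = 96.7°: √(L² − r² sin²θ) = 0.17229 m.
v = −0.0535·477.3·0.99317·[1 + 0.0535·-0.11667/0.17229] = -24.443 m/s.
|v| = 24.443 m/s.

24.4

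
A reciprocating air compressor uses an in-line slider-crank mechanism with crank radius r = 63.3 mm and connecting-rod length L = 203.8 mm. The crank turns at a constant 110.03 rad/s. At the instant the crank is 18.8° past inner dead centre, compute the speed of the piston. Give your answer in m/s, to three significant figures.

2.91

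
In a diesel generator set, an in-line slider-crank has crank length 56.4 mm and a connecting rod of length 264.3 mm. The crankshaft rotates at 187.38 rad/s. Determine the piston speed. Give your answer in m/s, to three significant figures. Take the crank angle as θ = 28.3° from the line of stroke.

ω = 187.4 rad/s
For an in-line slider-crank, x = r cosθ + √(L² − r² sin²θ), so v = −rω sinθ·[1 + r cosθ/√(L² − r² sin²θ)].
With r = 0.0564 m, L = 0.2643 m, θ = 28.3°: √(L² − r² sin²θ) = 0.26294 m.
v = −0.0564·187.4·0.47409·[1 + 0.0564·0.88048/0.26294] = -5.9565 m/s.
|v| = 5.9565 m/s.

5.96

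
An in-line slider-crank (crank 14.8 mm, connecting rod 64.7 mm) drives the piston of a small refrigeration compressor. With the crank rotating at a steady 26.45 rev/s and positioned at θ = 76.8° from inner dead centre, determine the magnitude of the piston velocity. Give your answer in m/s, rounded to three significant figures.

ω = 2π·26.4 = 166.2 rad/s
For an in-line slider-crank, x = r cosθ + √(L² − r² sin²θ), so v = −rω sinθ·[1 + r cosθ/√(L² − r² sin²θ)].
With r = 0.0148 m, L = 0.0647 m, θ = 76.8°: √(L² − r² sin²θ) = 0.063075 m.
v = −0.0148·166.2·0.97358·[1 + 0.0148·0.22835/0.063075] = -2.5229 m/s.
|v| = 2.5229 m/s.

2.52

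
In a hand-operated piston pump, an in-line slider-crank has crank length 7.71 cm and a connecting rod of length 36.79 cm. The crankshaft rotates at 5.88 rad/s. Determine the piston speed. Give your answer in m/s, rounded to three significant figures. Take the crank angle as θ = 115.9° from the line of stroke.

0.370

ω = 5.88 rad/s
For an in-line slider-crank, x = r cosθ + √(L² − r² sin²θ), so v = −rω sinθ·[1 + r cosθ/√(L² − r² sin²θ)].
With r = 0.0771 m, L = 0.3679 m, θ = 115.9°: √(L² − r² sin²θ) = 0.3613 m.
v = −0.0771·5.88·0.89956·[1 + 0.0771·-0.43680/0.3613] = -0.3698 m/s.
|v| = 0.3698 m/s.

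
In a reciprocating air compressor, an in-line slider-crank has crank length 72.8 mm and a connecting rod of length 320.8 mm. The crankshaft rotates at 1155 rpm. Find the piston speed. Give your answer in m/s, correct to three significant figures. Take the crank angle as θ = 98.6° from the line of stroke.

ω = 2π·1155/60 = 121 rad/s
For an in-line slider-crank, x = r cosθ + √(L² − r² sin²θ), so v = −rω sinθ·[1 + r cosθ/√(L² − r² sin²θ)].
With r = 0.0728 m, L = 0.3208 m, θ = 98.6°: √(L² − r² sin²θ) = 0.31262 m.
v = −0.0728·121·0.98876·[1 + 0.0728·-0.14954/0.31262] = -8.4031 m/s.
|v| = 8.4031 m/s.

8.40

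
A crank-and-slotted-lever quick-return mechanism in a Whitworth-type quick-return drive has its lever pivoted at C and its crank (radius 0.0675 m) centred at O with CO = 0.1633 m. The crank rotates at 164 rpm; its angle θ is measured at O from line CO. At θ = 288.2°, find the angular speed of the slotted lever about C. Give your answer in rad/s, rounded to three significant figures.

3.60

ω = 17.17 rad/s (from 164 rpm).
Crank pin A relative to C: A = (d + r cosθ, r sinθ); lever angle φ = atan2(r sinθ, d + r cosθ).
Differentiating tanφ: φ̇ = rω(d cosθ + r)/(d² + r² + 2dr cosθ).
d² + r² + 2dr cosθ = |CA|² = 0.0381087 m²;  d cosθ + r = +0.1185 m.
|ω_lever| = |0.0675·17.17·+0.1185| / 0.0381087 = 3.6048 rad/s.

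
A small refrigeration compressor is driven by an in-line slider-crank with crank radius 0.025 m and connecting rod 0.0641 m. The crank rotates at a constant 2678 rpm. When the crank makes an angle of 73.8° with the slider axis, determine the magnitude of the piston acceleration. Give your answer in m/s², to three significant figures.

139

ω = 2π·2678/60 = 280.4 rad/s
x(θ) = r cosθ + √(L² − r² sin²θ); with ω constant, a = ω²·d²x/dθ².
d²x/dθ² = −r cosθ − r²(cos2θ)/√u − r⁴ sin²2θ/(4u^{3/2}),  u = L² − r² sin²θ = 0.00353246 m².
Substituting r = 0.025 m, L = 0.0641 m, θ = 73.8°: d²x/dθ² = +0.0017704 m.
a = ω²·d²x/dθ² = (280.4)²·(+0.0017704) = +139.24 m/s²;  |a| = 139.24 m/s².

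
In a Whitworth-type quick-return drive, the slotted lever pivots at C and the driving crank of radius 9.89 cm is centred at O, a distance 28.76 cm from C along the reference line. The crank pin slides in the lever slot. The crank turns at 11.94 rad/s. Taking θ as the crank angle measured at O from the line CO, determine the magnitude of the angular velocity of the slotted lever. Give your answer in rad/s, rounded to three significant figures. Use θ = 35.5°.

ω = 11.94 rad/s
Crank pin A relative to C: A = (d + r cosθ, r sinθ); lever angle φ = atan2(r sinθ, d + r cosθ).
Differentiating tanφ: φ̇ = rω(d cosθ + r)/(d² + r² + 2dr cosθ).
d² + r² + 2dr cosθ = |CA|² = 0.138808 m²;  d cosθ + r = +0.33304 m.
|ω_lever| = |0.0989·11.94·+0.33304| / 0.138808 = 2.8332 rad/s.

2.83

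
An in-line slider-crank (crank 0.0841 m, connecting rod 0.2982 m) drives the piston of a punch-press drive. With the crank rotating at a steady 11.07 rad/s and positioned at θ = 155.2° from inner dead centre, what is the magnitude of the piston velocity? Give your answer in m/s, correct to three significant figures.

0.290

ω = 11.07 rad/s
For an in-line slider-crank, x = r cosθ + √(L² − r² sin²θ), so v = −rω sinθ·[1 + r cosθ/√(L² − r² sin²θ)].
With r = 0.0841 m, L = 0.2982 m, θ = 155.2°: √(L² − r² sin²θ) = 0.29611 m.
v = −0.0841·11.07·0.41945·[1 + 0.0841·-0.90778/0.29611] = -0.28982 m/s.
|v| = 0.28982 m/s.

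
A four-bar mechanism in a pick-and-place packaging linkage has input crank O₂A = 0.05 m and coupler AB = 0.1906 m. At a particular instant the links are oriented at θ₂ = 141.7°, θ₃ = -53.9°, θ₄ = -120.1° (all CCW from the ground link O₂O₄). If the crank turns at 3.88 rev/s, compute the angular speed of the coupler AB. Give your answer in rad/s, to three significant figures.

ω₂ = 24.38 rad/s (from 3.88 rev/s).
Differentiating the loop-closure r₂e^{iθ₂}+r₃e^{iθ₃}=r₁+r₄e^{iθ₄} gives r₂ω₂e^{iθ₂}+r₃ω₃e^{iθ₃}=r₄ω₄e^{iθ₄}.
Eliminating the other unknown: ω₃ = r₂ω₂ sin(θ₄−θ₂) / [r₃ sin(θ₃−θ₄)].
Numerator sine = +0.98978; denominator sine = +0.91496.
Result = 0.05·24.38·(+0.98978) / (0.1906·(+0.91496)) = +6.9182 rad/s; magnitude 6.9182 rad/s.

6.92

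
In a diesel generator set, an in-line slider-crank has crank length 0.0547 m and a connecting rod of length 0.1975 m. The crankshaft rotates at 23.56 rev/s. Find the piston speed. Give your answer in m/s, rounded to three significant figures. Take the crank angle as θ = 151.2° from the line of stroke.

ω = 2π·23.6 = 148 rad/s
For an in-line slider-crank, x = r cosθ + √(L² − r² sin²θ), so v = −rω sinθ·[1 + r cosθ/√(L² − r² sin²θ)].
With r = 0.0547 m, L = 0.1975 m, θ = 151.2°: √(L² − r² sin²θ) = 0.19573 m.
v = −0.0547·148·0.48175·[1 + 0.0547·-0.87631/0.19573] = -2.9456 m/s.
|v| = 2.9456 m/s.

2.95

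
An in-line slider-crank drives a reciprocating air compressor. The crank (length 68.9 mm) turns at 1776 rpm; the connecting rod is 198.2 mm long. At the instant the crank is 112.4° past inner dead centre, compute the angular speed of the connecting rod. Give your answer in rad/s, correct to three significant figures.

26.0

ω = 186 rad/s (converted from 1776 rpm).
The rod makes angle φ with the slider axis where L sinφ = r sinθ; differentiating, L cosφ·φ̇ = r ω cosθ.
L cosφ = √(L² − r² sin²θ) = 0.18768 m.
|ω_rod| = r ω |cosθ| / √(L² − r² sin²θ) = 0.0689·186·0.38107/0.18768 = 26.018 rad/s.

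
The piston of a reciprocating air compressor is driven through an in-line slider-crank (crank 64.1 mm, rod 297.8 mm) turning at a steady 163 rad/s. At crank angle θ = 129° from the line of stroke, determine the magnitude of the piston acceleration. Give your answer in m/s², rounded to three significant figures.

1140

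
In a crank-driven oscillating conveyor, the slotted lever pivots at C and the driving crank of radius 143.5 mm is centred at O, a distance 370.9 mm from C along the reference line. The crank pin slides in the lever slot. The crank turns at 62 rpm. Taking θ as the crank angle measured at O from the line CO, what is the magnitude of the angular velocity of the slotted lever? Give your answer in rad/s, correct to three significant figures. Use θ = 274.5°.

0.966

ω = 6.493 rad/s (from 62 rpm).
Crank pin A relative to C: A = (d + r cosθ, r sinθ); lever angle φ = atan2(r sinθ, d + r cosθ).
Differentiating tanφ: φ̇ = rω(d cosθ + r)/(d² + r² + 2dr cosθ).
d² + r² + 2dr cosθ = |CA|² = 0.166511 m²;  d cosθ + r = +0.1726 m.
|ω_lever| = |0.1435·6.493·+0.1726| / 0.166511 = 0.96577 rad/s.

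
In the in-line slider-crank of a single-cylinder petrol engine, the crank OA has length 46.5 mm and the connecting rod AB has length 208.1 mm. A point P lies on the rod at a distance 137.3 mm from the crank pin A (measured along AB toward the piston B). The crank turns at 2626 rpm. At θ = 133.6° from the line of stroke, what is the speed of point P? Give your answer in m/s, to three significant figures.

8.83

ω = 275 rad/s.  Crank-pin speed |V_A| = rω = 12.787 m/s, perpendicular to OA.
Rod angle: sinφ = −(r/L) sinθ ⇒ φ = -9.312°; ω_rod = −rω cosθ/√(L²−r²sin²θ) = +42.941 rad/s.
V_P = V_A + ω_rod × AP, with AP = 0.1373 m along the rod.
Components: V_Px = −rω sinθ − a·ω_rod·sinφ = -8.3061 m/s;  V_Py = rω cosθ + a·ω_rod·cosφ = -3.0002 m/s.
|V_P| = √(V_Px² + V_Py²) = 8.8313 m/s.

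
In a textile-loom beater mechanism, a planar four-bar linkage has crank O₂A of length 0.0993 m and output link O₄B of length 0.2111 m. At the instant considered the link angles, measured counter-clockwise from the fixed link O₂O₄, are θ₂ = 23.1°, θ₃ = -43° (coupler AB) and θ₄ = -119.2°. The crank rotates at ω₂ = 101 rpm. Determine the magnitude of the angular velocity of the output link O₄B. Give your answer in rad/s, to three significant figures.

4.68

ω₂ = 10.58 rad/s (from 101 rpm).
Differentiating the loop-closure r₂e^{iθ₂}+r₃e^{iθ₃}=r₁+r₄e^{iθ₄} gives r₂ω₂e^{iθ₂}+r₃ω₃e^{iθ₃}=r₄ω₄e^{iθ₄}.
Eliminating the other unknown: ω₄ = r₂ω₂ sin(θ₂−θ₃) / [r₄ sin(θ₄−θ₃)].
Numerator sine = +0.91425; denominator sine = -0.97113.
Result = 0.0993·10.58·(+0.91425) / (0.2111·(-0.97113)) = -4.6838 rad/s; magnitude 4.6838 rad/s.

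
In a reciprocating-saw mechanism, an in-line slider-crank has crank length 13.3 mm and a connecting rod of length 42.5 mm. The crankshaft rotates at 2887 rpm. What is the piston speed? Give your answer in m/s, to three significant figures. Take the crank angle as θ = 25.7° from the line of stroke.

2.24

ω = 2π·2887/60 = 302.3 rad/s
For an in-line slider-crank, x = r cosθ + √(L² − r² sin²θ), so v = −rω sinθ·[1 + r cosθ/√(L² − r² sin²θ)].
With r = 0.0133 m, L = 0.0425 m, θ = 25.7°: √(L² − r² sin²θ) = 0.042107 m.
v = −0.0133·302.3·0.43366·[1 + 0.0133·0.90108/0.042107] = -2.24 m/s.
|v| = 2.24 m/s.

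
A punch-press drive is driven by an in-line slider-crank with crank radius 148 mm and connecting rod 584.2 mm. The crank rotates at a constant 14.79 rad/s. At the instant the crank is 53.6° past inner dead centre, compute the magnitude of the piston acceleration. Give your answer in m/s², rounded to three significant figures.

ω = 14.79 rad/s
x(θ) = r cosθ + √(L² − r² sin²θ); with ω constant, a = ω²·d²x/dθ².
d²x/dθ² = −r cosθ − r²(cos2θ)/√u − r⁴ sin²2θ/(4u^{3/2}),  u = L² − r² sin²θ = 0.327099 m².
Substituting r = 0.148 m, L = 0.5842 m, θ = 53.6°: d²x/dθ² = -0.077086 m.
a = ω²·d²x/dθ² = (14.79)²·(-0.077086) = -16.862 m/s²;  |a| = 16.862 m/s².

16.9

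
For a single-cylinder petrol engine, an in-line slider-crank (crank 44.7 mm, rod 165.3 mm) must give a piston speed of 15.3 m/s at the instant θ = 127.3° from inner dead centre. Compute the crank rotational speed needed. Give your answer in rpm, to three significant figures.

For an in-line slider-crank, |v_piston| = rω|sinθ|·[1 + r cosθ/√(L² − r² sin²θ)].
With r = 0.0447 m, L = 0.1653 m, θ = 127.3°: the bracketed kinematic factor |dx/dθ| = 0.029591 m.
ω = v/|dx/dθ| = 15.3/0.029591 = 517.05 rad/s.
N = 60ω/(2π) = 4937.4 rpm.

4940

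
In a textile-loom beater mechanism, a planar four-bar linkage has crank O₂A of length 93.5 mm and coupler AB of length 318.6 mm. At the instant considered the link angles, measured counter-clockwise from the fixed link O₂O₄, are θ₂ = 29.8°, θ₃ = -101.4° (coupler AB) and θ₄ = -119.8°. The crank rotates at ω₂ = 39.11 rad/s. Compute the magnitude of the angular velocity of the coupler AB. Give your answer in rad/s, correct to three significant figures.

18.4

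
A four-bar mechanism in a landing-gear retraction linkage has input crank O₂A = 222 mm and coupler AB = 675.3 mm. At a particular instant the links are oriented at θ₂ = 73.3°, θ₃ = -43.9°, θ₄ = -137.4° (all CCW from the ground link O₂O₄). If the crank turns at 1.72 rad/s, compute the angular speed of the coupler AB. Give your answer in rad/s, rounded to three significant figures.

ω₂ = 1.72 rad/s
Differentiating the loop-closure r₂e^{iθ₂}+r₃e^{iθ₃}=r₁+r₄e^{iθ₄} gives r₂ω₂e^{iθ₂}+r₃ω₃e^{iθ₃}=r₄ω₄e^{iθ₄}.
Eliminating the other unknown: ω₃ = r₂ω₂ sin(θ₄−θ₂) / [r₃ sin(θ₃−θ₄)].
Numerator sine = +0.51054; denominator sine = +0.99813.
Result = 0.222·1.72·(+0.51054) / (0.6753·(+0.99813)) = +0.28922 rad/s; magnitude 0.28922 rad/s.

0.289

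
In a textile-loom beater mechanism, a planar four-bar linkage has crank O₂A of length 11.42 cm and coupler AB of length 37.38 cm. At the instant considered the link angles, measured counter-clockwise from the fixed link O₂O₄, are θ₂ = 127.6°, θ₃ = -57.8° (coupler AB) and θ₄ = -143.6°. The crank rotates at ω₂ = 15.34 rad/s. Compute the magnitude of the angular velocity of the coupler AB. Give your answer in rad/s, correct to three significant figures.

4.70

ω₂ = 15.34 rad/s
Differentiating the loop-closure r₂e^{iθ₂}+r₃e^{iθ₃}=r₁+r₄e^{iθ₄} gives r₂ω₂e^{iθ₂}+r₃ω₃e^{iθ₃}=r₄ω₄e^{iθ₄}.
Eliminating the other unknown: ω₃ = r₂ω₂ sin(θ₄−θ₂) / [r₃ sin(θ₃−θ₄)].
Numerator sine = +0.99978; denominator sine = +0.99731.
Result = 0.1142·15.34·(+0.99978) / (0.3738·(+0.99731)) = +4.6981 rad/s; magnitude 4.6981 rad/s.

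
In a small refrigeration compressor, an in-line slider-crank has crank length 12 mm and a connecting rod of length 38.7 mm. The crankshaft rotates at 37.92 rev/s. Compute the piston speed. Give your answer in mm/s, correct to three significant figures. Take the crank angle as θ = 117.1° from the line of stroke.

ω = 2π·37.9 = 238.3 rad/s
For an in-line slider-crank, x = r cosθ + √(L² − r² sin²θ), so v = −rω sinθ·[1 + r cosθ/√(L² − r² sin²θ)].
With r = 0.012 m, L = 0.0387 m, θ = 117.1°: √(L² − r² sin²θ) = 0.037196 m.
v = −0.012·238.3·0.89021·[1 + 0.012·-0.45554/0.037196] = -2.1712 m/s.
|v| = 2.1712 m/s = 2171.2 mm/s.

2170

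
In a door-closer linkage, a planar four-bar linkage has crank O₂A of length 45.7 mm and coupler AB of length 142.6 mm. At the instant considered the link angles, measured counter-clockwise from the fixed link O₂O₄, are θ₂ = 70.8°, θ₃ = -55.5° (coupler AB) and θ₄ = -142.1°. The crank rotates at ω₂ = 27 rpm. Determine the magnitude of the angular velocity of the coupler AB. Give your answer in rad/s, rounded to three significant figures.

ω₂ = 2.827 rad/s (from 27 rpm).
Differentiating the loop-closure r₂e^{iθ₂}+r₃e^{iθ₃}=r₁+r₄e^{iθ₄} gives r₂ω₂e^{iθ₂}+r₃ω₃e^{iθ₃}=r₄ω₄e^{iθ₄}.
Eliminating the other unknown: ω₃ = r₂ω₂ sin(θ₄−θ₂) / [r₃ sin(θ₃−θ₄)].
Numerator sine = +0.54317; denominator sine = +0.99824.
Result = 0.0457·2.827·(+0.54317) / (0.1426·(+0.99824)) = +0.49305 rad/s; magnitude 0.49305 rad/s.

0.493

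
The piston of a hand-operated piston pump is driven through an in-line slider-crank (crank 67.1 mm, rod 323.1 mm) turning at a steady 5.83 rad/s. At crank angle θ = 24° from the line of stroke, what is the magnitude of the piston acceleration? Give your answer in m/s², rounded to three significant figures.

ω = 5.83 rad/s
x(θ) = r cosθ + √(L² − r² sin²θ); with ω constant, a = ω²·d²x/dθ².
d²x/dθ² = −r cosθ − r²(cos2θ)/√u − r⁴ sin²2θ/(4u^{3/2}),  u = L² − r² sin²θ = 0.103649 m².
Substituting r = 0.0671 m, L = 0.3231 m, θ = 24°: d²x/dθ² = -0.070741 m.
a = ω²·d²x/dθ² = (5.83)²·(-0.070741) = -2.4044 m/s²;  |a| = 2.4044 m/s².

2.40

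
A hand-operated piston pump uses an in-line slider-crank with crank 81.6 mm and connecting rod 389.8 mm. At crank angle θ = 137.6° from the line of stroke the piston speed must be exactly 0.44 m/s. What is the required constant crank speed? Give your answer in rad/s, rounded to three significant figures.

For an in-line slider-crank, |v_piston| = rω|sinθ|·[1 + r cosθ/√(L² − r² sin²θ)].
With r = 0.0816 m, L = 0.3898 m, θ = 137.6°: the bracketed kinematic factor |dx/dθ| = 0.046431 m.
ω = v/|dx/dθ| = 0.44/0.046431 = 9.4764 rad/s.

9.48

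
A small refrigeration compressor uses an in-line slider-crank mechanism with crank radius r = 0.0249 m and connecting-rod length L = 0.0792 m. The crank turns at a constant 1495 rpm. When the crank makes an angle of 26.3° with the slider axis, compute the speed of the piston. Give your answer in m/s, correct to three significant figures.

2.22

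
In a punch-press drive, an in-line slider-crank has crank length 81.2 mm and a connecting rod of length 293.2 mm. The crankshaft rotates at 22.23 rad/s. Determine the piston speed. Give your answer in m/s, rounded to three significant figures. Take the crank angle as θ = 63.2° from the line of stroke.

1.82

ω = 22.23 rad/s
For an in-line slider-crank, x = r cosθ + √(L² − r² sin²θ), so v = −rω sinθ·[1 + r cosθ/√(L² − r² sin²θ)].
With r = 0.0812 m, L = 0.2932 m, θ = 63.2°: √(L² − r² sin²θ) = 0.2841 m.
v = −0.0812·22.23·0.89259·[1 + 0.0812·0.45088/0.2841] = -1.8188 m/s.
|v| = 1.8188 m/s.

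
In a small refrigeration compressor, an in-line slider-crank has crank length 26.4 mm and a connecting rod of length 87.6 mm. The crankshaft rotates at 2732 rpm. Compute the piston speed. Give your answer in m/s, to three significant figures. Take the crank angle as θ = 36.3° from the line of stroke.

5.58

ω = 2π·2732/60 = 286.1 rad/s
For an in-line slider-crank, x = r cosθ + √(L² − r² sin²θ), so v = −rω sinθ·[1 + r cosθ/√(L² − r² sin²θ)].
With r = 0.0264 m, L = 0.0876 m, θ = 36.3°: √(L² − r² sin²θ) = 0.086194 m.
v = −0.0264·286.1·0.59201·[1 + 0.0264·0.80593/0.086194] = -5.5751 m/s.
|v| = 5.5751 m/s.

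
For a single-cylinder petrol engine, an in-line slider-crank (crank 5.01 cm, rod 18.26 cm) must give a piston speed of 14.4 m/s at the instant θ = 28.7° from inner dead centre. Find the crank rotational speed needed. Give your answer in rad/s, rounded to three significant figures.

482

For an in-line slider-crank, |v_piston| = rω|sinθ|·[1 + r cosθ/√(L² − r² sin²θ)].
With r = 0.0501 m, L = 0.1826 m, θ = 28.7°: the bracketed kinematic factor |dx/dθ| = 0.0299 m.
ω = v/|dx/dθ| = 14.4/0.0299 = 481.6 rad/s.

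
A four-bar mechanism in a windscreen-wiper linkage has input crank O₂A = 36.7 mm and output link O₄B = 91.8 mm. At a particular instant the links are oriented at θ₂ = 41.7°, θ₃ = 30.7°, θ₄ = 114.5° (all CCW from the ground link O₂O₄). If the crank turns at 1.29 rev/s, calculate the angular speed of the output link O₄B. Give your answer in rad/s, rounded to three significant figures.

ω₂ = 8.105 rad/s (from 1.29 rev/s).
Differentiating the loop-closure r₂e^{iθ₂}+r₃e^{iθ₃}=r₁+r₄e^{iθ₄} gives r₂ω₂e^{iθ₂}+r₃ω₃e^{iθ₃}=r₄ω₄e^{iθ₄}.
Eliminating the other unknown: ω₄ = r₂ω₂ sin(θ₂−θ₃) / [r₄ sin(θ₄−θ₃)].
Numerator sine = +0.19081; denominator sine = +0.99415.
Result = 0.0367·8.105·(+0.19081) / (0.0918·(+0.99415)) = +0.62193 rad/s; magnitude 0.62193 rad/s.

0.622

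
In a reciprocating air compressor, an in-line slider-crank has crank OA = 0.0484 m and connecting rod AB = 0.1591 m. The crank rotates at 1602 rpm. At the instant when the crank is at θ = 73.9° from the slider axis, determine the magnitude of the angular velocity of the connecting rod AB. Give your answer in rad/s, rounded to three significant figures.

14.8

ω = 167.8 rad/s (converted from 1602 rpm).
The rod makes angle φ with the slider axis where L sinφ = r sinθ; differentiating, L cosφ·φ̇ = r ω cosθ.
L cosφ = √(L² − r² sin²θ) = 0.15215 m.
|ω_rod| = r ω |cosθ| / √(L² − r² sin²θ) = 0.0484·167.8·0.27731/0.15215 = 14.799 rad/s.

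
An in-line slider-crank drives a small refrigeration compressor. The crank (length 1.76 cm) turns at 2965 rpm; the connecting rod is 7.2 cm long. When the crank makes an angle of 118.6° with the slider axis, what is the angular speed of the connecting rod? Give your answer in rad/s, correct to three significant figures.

37.2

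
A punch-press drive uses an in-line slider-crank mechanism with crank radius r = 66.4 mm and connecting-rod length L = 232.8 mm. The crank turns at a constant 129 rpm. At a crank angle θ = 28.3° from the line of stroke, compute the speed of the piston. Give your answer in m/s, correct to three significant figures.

0.533

ω = 2π·129/60 = 13.51 rad/s
For an in-line slider-crank, x = r cosθ + √(L² − r² sin²θ), so v = −rω sinθ·[1 + r cosθ/√(L² − r² sin²θ)].
With r = 0.0664 m, L = 0.2328 m, θ = 28.3°: √(L² − r² sin²θ) = 0.23066 m.
v = −0.0664·13.51·0.47409·[1 + 0.0664·0.88048/0.23066] = -0.53304 m/s.
|v| = 0.53304 m/s.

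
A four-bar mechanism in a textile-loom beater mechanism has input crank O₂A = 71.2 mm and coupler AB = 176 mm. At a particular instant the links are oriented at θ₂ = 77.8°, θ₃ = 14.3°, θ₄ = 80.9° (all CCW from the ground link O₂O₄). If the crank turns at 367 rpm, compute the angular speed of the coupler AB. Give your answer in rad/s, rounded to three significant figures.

0.916

ω₂ = 38.43 rad/s (from 367 rpm).
Differentiating the loop-closure r₂e^{iθ₂}+r₃e^{iθ₃}=r₁+r₄e^{iθ₄} gives r₂ω₂e^{iθ₂}+r₃ω₃e^{iθ₃}=r₄ω₄e^{iθ₄}.
Eliminating the other unknown: ω₃ = r₂ω₂ sin(θ₄−θ₂) / [r₃ sin(θ₃−θ₄)].
Numerator sine = +0.05408; denominator sine = -0.91775.
Result = 0.0712·38.43·(+0.05408) / (0.176·(-0.91775)) = -0.91614 rad/s; magnitude 0.91614 rad/s.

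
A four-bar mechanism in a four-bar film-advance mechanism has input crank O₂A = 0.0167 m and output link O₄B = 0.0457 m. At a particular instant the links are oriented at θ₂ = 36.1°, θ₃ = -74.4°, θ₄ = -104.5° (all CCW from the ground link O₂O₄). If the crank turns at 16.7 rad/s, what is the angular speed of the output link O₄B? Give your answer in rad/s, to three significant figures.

11.4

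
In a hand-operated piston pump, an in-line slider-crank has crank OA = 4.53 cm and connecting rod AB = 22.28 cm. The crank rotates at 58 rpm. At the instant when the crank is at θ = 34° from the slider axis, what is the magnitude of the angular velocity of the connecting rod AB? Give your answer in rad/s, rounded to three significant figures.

1.03

ω = 6.074 rad/s (converted from 58 rpm).
The rod makes angle φ with the slider axis where L sinφ = r sinθ; differentiating, L cosφ·φ̇ = r ω cosθ.
L cosφ = √(L² − r² sin²θ) = 0.22136 m.
|ω_rod| = r ω |cosθ| / √(L² − r² sin²θ) = 0.0453·6.074·0.82904/0.22136 = 1.0305 rad/s.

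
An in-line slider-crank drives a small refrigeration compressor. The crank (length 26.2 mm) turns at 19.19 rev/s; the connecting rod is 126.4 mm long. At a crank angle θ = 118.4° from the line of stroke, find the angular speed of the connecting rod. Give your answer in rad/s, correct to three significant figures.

12.1

ω = 120.6 rad/s (converted from 19.19 rev/s).
The rod makes angle φ with the slider axis where L sinφ = r sinθ; differentiating, L cosφ·φ̇ = r ω cosθ.
L cosφ = √(L² − r² sin²θ) = 0.12428 m.
|ω_rod| = r ω |cosθ| / √(L² − r² sin²θ) = 0.0262·120.6·0.47562/0.12428 = 12.09 rad/s.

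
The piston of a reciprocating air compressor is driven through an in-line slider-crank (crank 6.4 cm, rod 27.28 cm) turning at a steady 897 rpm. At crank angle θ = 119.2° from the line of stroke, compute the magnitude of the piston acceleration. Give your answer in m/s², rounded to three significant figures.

ω = 2π·897/60 = 93.93 rad/s
x(θ) = r cosθ + √(L² − r² sin²θ); with ω constant, a = ω²·d²x/dθ².
d²x/dθ² = −r cosθ − r²(cos2θ)/√u − r⁴ sin²2θ/(4u^{3/2}),  u = L² − r² sin²θ = 0.0712987 m².
Substituting r = 0.064 m, L = 0.2728 m, θ = 119.2°: d²x/dθ² = +0.039101 m.
a = ω²·d²x/dθ² = (93.93)²·(+0.039101) = +345.01 m/s²;  |a| = 345.01 m/s².

345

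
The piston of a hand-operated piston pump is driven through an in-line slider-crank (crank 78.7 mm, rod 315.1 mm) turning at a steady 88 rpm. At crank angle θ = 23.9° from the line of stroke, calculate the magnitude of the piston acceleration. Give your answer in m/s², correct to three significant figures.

7.25

ω = 2π·88/60 = 9.215 rad/s
x(θ) = r cosθ + √(L² − r² sin²θ); with ω constant, a = ω²·d²x/dθ².
d²x/dθ² = −r cosθ − r²(cos2θ)/√u − r⁴ sin²2θ/(4u^{3/2}),  u = L² − r² sin²θ = 0.0982714 m².
Substituting r = 0.0787 m, L = 0.3151 m, θ = 23.9°: d²x/dθ² = -0.085394 m.
a = ω²·d²x/dθ² = (9.215)²·(-0.085394) = -7.2519 m/s²;  |a| = 7.2519 m/s².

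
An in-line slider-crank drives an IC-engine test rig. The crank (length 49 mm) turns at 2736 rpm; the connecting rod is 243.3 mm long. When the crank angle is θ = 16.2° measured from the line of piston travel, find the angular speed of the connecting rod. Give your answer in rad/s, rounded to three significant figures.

ω = 286.5 rad/s (converted from 2736 rpm).
The rod makes angle φ with the slider axis where L sinφ = r sinθ; differentiating, L cosφ·φ̇ = r ω cosθ.
L cosφ = √(L² − r² sin²θ) = 0.24292 m.
|ω_rod| = r ω |cosθ| / √(L² − r² sin²θ) = 0.049·286.5·0.96029/0.24292 = 55.5 rad/s.

55.5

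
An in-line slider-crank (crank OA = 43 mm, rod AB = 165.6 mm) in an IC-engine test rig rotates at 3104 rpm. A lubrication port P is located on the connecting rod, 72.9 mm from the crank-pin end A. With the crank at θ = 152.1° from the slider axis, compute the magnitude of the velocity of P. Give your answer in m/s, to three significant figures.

9.07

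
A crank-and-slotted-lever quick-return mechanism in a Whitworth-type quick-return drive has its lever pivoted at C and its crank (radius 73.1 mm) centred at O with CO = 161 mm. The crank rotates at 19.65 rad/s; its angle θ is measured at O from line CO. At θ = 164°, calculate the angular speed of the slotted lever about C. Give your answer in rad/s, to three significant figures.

ω = 19.65 rad/s
Crank pin A relative to C: A = (d + r cosθ, r sinθ); lever angle φ = atan2(r sinθ, d + r cosθ).
Differentiating tanφ: φ̇ = rω(d cosθ + r)/(d² + r² + 2dr cosθ).
d² + r² + 2dr cosθ = |CA|² = 0.00863824 m²;  d cosθ + r = -0.081663 m.
|ω_lever| = |0.0731·19.65·-0.081663| / 0.00863824 = 13.579 rad/s.

13.6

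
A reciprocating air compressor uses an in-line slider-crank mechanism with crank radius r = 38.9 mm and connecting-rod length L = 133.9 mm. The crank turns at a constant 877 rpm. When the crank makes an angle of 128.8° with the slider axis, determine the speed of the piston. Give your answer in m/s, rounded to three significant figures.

2.26

ω = 2π·877/60 = 91.84 rad/s
For an in-line slider-crank, x = r cosθ + √(L² − r² sin²θ), so v = −rω sinθ·[1 + r cosθ/√(L² − r² sin²θ)].
With r = 0.0389 m, L = 0.1339 m, θ = 128.8°: √(L² − r² sin²θ) = 0.13042 m.
v = −0.0389·91.84·0.77934·[1 + 0.0389·-0.62660/0.13042] = -2.2639 m/s.
|v| = 2.2639 m/s.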